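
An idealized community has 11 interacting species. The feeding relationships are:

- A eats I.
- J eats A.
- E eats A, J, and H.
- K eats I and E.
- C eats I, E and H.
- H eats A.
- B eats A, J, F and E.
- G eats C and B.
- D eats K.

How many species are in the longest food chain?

One longest chain: I → A → H → E → C → G.
It has 6 species and 5 links.

6 species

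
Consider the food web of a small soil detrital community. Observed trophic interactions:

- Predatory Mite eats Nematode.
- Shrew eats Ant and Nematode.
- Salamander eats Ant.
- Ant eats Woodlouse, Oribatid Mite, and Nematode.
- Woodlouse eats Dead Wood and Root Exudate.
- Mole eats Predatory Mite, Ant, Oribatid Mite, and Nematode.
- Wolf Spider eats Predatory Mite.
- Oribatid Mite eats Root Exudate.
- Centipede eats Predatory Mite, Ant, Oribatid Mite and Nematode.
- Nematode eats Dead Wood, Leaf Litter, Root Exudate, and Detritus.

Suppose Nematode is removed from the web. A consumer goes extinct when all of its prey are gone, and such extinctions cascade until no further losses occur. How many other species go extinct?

Remove Nematode.
Round 1: Predatory Mite (all prey gone) → extinct.
Round 2: Wolf Spider (all prey gone) → extinct.
No further losses. Total secondary extinctions: 2.

2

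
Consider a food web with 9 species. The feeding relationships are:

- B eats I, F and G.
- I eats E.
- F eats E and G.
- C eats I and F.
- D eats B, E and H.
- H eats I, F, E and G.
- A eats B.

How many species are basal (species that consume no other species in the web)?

Basal species (no prey listed): G, E.
Count: 2.

2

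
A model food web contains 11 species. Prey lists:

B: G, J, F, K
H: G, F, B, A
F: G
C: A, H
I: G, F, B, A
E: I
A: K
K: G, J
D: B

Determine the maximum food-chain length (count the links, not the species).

One longest chain: G → F → B → I → E.
It has 5 species and 4 links.

4 links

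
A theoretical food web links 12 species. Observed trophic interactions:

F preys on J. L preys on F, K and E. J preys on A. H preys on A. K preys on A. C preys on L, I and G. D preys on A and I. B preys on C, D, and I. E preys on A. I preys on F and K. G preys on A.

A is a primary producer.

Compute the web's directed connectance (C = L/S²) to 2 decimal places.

The web has S = 12 species and L = 19 feeding links.
C = L / S² = 19 / 144 = 0.1319 ≈ 0.13.

C = 0.13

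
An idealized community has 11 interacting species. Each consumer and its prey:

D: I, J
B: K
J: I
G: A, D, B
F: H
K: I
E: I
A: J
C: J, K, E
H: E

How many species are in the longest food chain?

One longest chain: I → J → A → G.
It has 4 species and 3 links.

4 species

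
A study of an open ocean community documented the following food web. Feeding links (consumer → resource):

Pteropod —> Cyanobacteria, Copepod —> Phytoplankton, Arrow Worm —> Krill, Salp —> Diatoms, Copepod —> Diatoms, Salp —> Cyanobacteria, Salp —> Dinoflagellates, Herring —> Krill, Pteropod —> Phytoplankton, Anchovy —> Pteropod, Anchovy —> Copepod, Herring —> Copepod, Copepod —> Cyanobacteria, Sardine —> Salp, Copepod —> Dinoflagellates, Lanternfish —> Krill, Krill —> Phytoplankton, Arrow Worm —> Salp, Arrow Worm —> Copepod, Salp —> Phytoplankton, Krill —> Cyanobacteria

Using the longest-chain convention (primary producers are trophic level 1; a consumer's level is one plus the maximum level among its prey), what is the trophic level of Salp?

Cyanobacteria is a producer → level 1.
Salp eats Cyanobacteria (level 1); other prey at levels: Diatoms 1, Dinoflagellates 1, Phytoplankton 1 → level 2.

Trophic level 2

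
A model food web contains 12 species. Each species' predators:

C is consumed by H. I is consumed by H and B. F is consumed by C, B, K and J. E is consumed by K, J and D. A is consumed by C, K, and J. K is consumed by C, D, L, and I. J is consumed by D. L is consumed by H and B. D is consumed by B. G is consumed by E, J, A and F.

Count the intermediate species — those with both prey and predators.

9

Intermediate species (has both prey and predators): E, A, F, J, K, L, C, D, I.
Count: 9.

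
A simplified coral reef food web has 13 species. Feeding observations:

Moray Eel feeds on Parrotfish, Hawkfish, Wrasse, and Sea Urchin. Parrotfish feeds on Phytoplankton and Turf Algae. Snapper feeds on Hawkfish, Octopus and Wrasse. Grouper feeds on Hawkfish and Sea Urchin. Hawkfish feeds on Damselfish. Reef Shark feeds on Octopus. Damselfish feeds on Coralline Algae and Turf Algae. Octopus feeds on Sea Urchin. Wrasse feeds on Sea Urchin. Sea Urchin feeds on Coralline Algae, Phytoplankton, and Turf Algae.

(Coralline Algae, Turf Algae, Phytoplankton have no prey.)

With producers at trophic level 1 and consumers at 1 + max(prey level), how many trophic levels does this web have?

4

Producers (level 1): Coralline Algae, Turf Algae, Phytoplankton.
Coralline Algae → Damselfish → Hawkfish → Grouper gives Grouper level 4.
No species has a prey at level 4, so no species reaches level 5.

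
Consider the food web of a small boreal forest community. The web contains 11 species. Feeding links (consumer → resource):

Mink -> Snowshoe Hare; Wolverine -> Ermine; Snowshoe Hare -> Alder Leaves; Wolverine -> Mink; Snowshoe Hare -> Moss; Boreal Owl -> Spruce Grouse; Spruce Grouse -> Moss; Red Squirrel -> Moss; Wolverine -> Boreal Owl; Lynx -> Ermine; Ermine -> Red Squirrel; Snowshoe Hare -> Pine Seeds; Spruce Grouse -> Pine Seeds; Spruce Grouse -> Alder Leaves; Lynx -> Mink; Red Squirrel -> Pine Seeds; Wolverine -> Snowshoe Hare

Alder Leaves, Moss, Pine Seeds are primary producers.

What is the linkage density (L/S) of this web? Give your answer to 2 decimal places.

L/S = 1.55

There are L = 17 links among S = 11 species.
L/S = 17/11 = 1.5455 ≈ 1.55.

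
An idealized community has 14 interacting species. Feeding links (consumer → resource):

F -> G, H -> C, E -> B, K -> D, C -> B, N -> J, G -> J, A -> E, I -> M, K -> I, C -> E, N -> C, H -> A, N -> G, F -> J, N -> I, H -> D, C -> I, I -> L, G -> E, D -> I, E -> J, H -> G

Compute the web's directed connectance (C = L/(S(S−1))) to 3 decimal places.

The web has S = 14 species and L = 23 feeding links.
C = L / (S(S−1)) = 23 / 182 = 0.1264 ≈ 0.126.

C = 0.126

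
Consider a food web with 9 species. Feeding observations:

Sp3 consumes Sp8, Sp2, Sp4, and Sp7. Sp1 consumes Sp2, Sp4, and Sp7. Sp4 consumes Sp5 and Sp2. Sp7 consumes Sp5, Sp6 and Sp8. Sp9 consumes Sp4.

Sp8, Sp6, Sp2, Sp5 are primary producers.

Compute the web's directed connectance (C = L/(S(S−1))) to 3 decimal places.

C = 0.181

The web has S = 9 species and L = 13 feeding links.
C = L / (S(S−1)) = 13 / 72 = 0.1806 ≈ 0.181.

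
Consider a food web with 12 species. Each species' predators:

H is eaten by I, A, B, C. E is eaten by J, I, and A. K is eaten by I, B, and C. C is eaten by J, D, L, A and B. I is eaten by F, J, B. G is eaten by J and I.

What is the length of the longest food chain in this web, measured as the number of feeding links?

One longest chain: H → C → B.
It has 3 species and 2 links.

2 links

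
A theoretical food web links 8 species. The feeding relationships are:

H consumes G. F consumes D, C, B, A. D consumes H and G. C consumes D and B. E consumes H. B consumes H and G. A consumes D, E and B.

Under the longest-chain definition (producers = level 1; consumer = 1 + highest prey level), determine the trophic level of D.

Trophic level 3

G is a producer → level 1.
H eats G → level 2.
D eats H (level 2); other prey at levels: G 1 → level 3.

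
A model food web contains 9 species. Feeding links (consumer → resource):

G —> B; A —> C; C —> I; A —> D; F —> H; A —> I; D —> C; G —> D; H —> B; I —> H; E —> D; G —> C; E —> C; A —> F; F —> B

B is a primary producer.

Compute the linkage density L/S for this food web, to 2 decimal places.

There are L = 15 links among S = 9 species.
L/S = 15/9 = 1.6667 ≈ 1.67.

L/S = 1.67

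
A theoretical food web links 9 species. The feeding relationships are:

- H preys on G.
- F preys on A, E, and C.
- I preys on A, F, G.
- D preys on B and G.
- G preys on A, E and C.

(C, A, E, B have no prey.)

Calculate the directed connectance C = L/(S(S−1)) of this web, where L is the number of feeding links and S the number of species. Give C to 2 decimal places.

The web has S = 9 species and L = 12 feeding links.
C = L / (S(S−1)) = 12 / 72 = 0.1667 ≈ 0.17.

C = 0.17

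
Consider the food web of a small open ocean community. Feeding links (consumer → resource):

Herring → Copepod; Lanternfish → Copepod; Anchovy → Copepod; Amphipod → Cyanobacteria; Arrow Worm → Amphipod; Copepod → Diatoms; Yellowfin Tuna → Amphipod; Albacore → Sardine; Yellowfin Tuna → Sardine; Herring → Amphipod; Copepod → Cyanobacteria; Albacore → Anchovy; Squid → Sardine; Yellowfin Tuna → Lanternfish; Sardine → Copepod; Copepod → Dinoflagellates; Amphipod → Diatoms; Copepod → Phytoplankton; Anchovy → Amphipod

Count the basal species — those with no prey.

4

Basal species (no prey listed): Diatoms, Cyanobacteria, Phytoplankton, Dinoflagellates.
Count: 4.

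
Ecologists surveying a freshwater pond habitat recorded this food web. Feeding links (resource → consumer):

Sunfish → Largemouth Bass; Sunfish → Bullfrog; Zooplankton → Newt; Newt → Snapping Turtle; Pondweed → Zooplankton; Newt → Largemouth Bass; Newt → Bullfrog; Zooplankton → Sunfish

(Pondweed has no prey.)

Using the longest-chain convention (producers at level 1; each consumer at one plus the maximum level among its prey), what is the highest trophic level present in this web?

Producers (level 1): Pondweed.
Pondweed → Zooplankton → Sunfish → Bullfrog gives Bullfrog level 4.
No species has a prey at level 4, so no species reaches level 5.

4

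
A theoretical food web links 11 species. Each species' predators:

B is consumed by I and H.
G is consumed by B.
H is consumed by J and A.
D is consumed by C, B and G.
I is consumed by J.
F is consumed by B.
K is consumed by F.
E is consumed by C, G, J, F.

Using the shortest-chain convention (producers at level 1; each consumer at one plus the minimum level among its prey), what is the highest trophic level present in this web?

4

Producers (level 1): D, E, K.
Following each consumer down to its lowest-level prey: D → B → H → A (levels 1 through 4).
All prey of A (H 3) are at level 3 or above, so A is at level 1 + 3 = 4.
Every consumer has at least one prey at level 3 or below, so none exceeds level 4.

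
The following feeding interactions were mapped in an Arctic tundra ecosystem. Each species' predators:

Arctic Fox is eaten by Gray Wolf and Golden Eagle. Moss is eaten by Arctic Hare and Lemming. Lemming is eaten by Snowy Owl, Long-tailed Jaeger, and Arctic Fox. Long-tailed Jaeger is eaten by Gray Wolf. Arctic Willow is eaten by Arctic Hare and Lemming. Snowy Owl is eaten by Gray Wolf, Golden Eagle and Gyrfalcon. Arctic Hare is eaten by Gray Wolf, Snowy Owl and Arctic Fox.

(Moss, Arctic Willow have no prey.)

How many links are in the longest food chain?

One longest chain: Moss → Lemming → Arctic Fox → Golden Eagle.
It has 4 species and 3 links.

3 links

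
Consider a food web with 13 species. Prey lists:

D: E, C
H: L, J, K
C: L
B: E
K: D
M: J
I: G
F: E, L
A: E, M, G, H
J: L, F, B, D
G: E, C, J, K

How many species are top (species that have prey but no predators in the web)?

2

Top species (has prey, but nothing eats it): A, I.
Count: 2.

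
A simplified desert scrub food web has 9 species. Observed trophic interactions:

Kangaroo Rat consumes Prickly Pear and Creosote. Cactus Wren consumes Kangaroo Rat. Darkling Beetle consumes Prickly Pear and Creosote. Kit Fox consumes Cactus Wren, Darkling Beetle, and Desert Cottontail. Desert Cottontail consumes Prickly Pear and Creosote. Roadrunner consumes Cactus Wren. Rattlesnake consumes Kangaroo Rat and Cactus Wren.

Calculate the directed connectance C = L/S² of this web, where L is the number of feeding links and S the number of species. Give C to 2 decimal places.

C = 0.16

The web has S = 9 species and L = 13 feeding links.
C = L / S² = 13 / 81 = 0.1605 ≈ 0.16.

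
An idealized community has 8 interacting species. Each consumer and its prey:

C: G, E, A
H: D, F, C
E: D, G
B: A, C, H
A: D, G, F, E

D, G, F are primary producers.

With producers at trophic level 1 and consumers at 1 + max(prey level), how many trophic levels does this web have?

Producers (level 1): D, G, F.
D → E → A → C → H → B gives B level 6.
No species has a prey at level 6, so no species reaches level 7.

6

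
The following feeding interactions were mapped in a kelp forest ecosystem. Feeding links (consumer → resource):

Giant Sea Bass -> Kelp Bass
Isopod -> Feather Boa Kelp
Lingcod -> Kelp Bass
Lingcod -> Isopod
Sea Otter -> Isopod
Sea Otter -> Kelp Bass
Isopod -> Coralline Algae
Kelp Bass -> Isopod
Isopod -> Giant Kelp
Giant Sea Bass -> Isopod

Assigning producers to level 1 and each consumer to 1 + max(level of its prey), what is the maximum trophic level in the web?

4

Producers (level 1): Coralline Algae, Giant Kelp, Feather Boa Kelp.
Coralline Algae → Isopod → Kelp Bass → Sea Otter gives Sea Otter level 4.
No species has a prey at level 4, so no species reaches level 5.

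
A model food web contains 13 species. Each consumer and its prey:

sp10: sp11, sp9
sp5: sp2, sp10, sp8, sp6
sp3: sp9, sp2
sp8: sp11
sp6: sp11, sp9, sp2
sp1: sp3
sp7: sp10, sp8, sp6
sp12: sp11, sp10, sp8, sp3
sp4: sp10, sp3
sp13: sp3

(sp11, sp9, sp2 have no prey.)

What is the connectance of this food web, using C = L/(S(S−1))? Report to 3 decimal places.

The web has S = 13 species and L = 23 feeding links.
C = L / (S(S−1)) = 23 / 156 = 0.1474 ≈ 0.147.

C = 0.147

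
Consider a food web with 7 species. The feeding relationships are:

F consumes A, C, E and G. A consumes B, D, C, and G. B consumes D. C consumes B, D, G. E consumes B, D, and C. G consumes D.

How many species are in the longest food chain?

5 species

One longest chain: D → B → C → A → F.
It has 5 species and 4 links.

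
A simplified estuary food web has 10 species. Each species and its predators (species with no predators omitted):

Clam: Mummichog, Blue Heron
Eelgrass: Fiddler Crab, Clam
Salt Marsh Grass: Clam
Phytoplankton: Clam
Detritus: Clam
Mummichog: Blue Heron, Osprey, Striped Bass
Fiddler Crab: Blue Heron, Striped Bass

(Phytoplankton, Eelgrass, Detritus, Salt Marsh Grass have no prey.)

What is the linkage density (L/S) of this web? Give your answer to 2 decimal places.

L/S = 1.20

There are L = 12 links among S = 10 species.
L/S = 12/10 = 1.2000 ≈ 1.20.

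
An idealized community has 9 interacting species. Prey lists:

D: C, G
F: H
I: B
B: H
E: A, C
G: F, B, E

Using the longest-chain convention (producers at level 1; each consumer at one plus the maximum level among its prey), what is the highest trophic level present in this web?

4

Producers (level 1): H, A, C.
H → F → G → D gives D level 4.
No species has a prey at level 4, so no species reaches level 5.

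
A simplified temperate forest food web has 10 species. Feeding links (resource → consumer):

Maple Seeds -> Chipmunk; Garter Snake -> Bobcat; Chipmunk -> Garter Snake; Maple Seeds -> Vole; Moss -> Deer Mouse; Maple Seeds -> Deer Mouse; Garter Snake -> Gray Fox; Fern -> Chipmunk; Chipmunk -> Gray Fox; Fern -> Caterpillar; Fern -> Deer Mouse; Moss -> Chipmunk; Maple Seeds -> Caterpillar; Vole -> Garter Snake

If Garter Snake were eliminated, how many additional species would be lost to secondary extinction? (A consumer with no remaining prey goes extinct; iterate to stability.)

Remove Garter Snake.
Round 1: Bobcat (all prey gone) → extinct.
No further losses. Total secondary extinctions: 1.

1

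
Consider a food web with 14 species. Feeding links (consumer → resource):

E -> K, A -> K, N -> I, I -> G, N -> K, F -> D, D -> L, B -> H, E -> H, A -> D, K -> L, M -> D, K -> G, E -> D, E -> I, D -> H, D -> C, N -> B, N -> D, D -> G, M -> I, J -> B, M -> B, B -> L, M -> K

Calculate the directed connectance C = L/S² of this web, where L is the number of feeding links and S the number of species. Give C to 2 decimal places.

C = 0.13

The web has S = 14 species and L = 25 feeding links.
C = L / S² = 25 / 196 = 0.1276 ≈ 0.13.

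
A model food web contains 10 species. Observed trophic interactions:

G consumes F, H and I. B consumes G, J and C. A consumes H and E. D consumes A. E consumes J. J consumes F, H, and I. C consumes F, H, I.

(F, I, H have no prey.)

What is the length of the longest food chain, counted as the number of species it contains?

One longest chain: F → J → E → A → D.
It has 5 species and 4 links.

5 species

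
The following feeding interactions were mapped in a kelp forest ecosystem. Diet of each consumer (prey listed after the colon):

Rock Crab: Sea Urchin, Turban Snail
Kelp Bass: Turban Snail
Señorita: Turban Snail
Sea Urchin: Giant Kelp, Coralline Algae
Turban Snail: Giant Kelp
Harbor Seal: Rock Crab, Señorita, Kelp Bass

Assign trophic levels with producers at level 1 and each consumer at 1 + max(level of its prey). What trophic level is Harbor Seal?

Giant Kelp is a producer → level 1.
Sea Urchin eats Giant Kelp (level 1); other prey at levels: Coralline Algae 1 → level 2.
Rock Crab eats Sea Urchin (level 2); other prey at levels: Turban Snail 2 → level 3.
Harbor Seal eats Rock Crab (level 3); other prey at levels: Señorita 3, Kelp Bass 3 → level 4.

Trophic level 4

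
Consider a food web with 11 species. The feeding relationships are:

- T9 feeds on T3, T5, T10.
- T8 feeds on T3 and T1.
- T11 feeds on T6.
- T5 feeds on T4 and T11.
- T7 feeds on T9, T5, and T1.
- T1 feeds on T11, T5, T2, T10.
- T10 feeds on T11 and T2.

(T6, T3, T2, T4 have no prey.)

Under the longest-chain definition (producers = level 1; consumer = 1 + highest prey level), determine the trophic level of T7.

Trophic level 5

T6 is a producer → level 1.
T11 eats T6 → level 2.
T10 eats T11 (level 2); other prey at levels: T2 1 → level 3.
T1 eats T10 (level 3); other prey at levels: T2 1, T11 2, T5 3 → level 4.
T7 eats T1 (level 4); other prey at levels: T5 3, T9 4 → level 5.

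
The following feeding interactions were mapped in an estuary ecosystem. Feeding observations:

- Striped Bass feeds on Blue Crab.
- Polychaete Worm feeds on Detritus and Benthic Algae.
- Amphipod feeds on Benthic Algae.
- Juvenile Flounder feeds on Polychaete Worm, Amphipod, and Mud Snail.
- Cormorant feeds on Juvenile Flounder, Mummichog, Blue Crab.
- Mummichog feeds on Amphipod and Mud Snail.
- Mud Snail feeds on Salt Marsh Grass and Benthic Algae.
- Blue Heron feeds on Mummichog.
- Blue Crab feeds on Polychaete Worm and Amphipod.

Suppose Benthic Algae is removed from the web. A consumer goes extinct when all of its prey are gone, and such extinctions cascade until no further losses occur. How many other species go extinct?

Remove Benthic Algae.
Round 1: Amphipod (all prey gone) → extinct.
No further losses. Total secondary extinctions: 1.

1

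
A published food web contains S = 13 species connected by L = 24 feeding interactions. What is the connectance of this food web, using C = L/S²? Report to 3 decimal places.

The web has S = 13 species and L = 24 feeding links.
C = L / S² = 24 / 169 = 0.1420 ≈ 0.142.

C = 0.142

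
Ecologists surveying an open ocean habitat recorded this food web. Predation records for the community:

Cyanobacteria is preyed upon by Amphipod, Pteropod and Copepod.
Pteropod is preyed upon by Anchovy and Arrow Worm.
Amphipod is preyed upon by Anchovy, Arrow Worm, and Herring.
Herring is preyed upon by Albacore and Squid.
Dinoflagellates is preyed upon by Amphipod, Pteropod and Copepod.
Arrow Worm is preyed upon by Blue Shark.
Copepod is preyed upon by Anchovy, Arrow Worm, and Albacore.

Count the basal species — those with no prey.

2

Basal species (no prey listed): Dinoflagellates, Cyanobacteria.
Count: 2.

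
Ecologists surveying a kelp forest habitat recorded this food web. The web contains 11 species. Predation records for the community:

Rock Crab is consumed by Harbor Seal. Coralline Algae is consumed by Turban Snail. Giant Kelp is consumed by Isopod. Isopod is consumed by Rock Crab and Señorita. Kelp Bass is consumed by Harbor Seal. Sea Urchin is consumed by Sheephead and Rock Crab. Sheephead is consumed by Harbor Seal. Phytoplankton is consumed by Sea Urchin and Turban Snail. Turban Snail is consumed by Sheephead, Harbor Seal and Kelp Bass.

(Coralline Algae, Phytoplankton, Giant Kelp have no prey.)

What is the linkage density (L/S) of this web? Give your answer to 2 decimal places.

L/S = 1.27

There are L = 14 links among S = 11 species.
L/S = 14/11 = 1.2727 ≈ 1.27.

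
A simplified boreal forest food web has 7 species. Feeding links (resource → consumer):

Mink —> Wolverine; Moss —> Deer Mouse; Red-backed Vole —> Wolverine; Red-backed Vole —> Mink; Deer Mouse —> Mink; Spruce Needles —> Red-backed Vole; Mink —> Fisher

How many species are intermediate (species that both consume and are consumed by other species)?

3

Intermediate species (has both prey and predators): Red-backed Vole, Deer Mouse, Mink.
Count: 3.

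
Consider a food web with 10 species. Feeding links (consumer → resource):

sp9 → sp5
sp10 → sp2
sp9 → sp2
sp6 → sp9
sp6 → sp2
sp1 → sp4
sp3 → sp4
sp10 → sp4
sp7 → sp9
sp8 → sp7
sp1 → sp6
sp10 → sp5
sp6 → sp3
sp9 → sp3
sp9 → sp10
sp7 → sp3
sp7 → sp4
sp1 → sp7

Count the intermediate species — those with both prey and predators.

5

Intermediate species (has both prey and predators): sp10, sp3, sp9, sp6, sp7.
Count: 5.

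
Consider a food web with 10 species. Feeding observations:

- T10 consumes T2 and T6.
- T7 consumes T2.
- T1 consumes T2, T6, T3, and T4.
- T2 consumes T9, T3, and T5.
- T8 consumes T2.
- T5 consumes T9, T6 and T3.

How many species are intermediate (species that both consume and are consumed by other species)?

Intermediate species (has both prey and predators): T5, T2.
Count: 2.

2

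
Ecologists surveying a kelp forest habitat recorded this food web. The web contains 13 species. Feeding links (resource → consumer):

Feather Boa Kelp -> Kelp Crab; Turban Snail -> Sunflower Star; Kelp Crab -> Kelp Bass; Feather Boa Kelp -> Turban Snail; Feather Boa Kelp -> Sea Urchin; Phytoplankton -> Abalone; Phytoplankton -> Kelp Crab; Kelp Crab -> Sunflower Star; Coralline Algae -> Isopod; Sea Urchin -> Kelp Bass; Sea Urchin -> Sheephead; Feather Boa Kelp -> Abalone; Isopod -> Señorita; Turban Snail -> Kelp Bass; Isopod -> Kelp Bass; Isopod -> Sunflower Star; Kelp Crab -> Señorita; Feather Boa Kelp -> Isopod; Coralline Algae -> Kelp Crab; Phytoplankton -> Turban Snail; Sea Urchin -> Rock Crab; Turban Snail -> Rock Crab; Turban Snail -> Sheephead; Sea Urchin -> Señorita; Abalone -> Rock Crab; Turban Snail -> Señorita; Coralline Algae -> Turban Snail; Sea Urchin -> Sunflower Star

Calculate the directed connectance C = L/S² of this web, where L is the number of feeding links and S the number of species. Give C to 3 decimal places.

The web has S = 13 species and L = 28 feeding links.
C = L / S² = 28 / 169 = 0.1657 ≈ 0.166.

C = 0.166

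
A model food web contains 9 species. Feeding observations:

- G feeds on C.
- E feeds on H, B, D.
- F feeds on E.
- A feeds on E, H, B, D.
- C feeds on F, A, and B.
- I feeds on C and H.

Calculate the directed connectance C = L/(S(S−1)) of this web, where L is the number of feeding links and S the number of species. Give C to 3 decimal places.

The web has S = 9 species and L = 14 feeding links.
C = L / (S(S−1)) = 14 / 72 = 0.1944 ≈ 0.194.

C = 0.194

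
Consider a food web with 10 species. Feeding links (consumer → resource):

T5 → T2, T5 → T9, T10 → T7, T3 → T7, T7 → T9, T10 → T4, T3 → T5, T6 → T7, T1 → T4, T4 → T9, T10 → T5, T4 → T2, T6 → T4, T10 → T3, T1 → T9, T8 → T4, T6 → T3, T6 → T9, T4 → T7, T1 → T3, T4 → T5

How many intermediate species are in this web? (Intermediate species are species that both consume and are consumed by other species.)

Intermediate species (has both prey and predators): T7, T5, T3, T4.
Count: 4.

4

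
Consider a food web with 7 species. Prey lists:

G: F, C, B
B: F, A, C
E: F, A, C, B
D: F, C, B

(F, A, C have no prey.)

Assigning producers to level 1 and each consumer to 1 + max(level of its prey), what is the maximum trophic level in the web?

3

Producers (level 1): F, A, C.
F → B → G gives G level 3.
No species has a prey at level 3, so no species reaches level 4.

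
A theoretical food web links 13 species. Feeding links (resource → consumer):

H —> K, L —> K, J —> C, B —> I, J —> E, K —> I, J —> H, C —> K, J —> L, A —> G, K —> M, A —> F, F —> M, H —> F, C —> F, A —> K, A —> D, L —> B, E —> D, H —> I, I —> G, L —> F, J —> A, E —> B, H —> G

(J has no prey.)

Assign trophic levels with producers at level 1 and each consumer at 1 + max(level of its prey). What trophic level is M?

Trophic level 4

J is a producer → level 1.
H eats J → level 2.
F eats H (level 2); other prey at levels: C 2, A 2, L 2 → level 3.
M eats F (level 3); other prey at levels: K 3 → level 4.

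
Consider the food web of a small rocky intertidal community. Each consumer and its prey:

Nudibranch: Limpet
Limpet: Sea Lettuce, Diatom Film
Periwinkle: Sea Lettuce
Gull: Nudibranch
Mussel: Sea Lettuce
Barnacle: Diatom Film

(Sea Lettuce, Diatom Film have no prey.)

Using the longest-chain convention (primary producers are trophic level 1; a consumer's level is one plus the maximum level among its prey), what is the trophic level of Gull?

Trophic level 4

Sea Lettuce is a producer → level 1.
Limpet eats Sea Lettuce (level 1); other prey at levels: Diatom Film 1 → level 2.
Nudibranch eats Limpet → level 3.
Gull eats Nudibranch → level 4.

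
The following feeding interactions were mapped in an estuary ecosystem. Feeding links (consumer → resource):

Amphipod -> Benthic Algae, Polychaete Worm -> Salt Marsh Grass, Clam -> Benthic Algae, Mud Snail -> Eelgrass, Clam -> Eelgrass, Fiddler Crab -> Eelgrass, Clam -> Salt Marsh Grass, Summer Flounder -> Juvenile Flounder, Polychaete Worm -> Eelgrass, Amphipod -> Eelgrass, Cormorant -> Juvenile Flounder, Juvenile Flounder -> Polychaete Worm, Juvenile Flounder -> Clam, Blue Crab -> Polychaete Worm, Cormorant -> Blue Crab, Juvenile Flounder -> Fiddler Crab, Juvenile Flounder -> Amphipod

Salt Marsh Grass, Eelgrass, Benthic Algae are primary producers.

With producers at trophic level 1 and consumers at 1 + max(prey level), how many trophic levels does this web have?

Producers (level 1): Salt Marsh Grass, Eelgrass, Benthic Algae.
Eelgrass → Fiddler Crab → Juvenile Flounder → Summer Flounder gives Summer Flounder level 4.
No species has a prey at level 4, so no species reaches level 5.

4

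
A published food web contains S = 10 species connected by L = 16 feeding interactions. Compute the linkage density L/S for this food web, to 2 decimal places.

There are L = 16 links among S = 10 species.
L/S = 16/10 = 1.6000 ≈ 1.60.

L/S = 1.60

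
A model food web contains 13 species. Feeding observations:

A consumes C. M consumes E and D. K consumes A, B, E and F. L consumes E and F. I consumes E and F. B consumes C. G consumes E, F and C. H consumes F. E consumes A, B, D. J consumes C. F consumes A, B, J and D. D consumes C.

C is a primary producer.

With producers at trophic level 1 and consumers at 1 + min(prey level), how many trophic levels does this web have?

4

Producers (level 1): C.
Following each consumer down to its lowest-level prey: C → D → F → L (levels 1 through 4).
All prey of L (F 3, E 3) are at level 3 or above, so L is at level 1 + 3 = 4.
Every consumer has at least one prey at level 3 or below, so none exceeds level 4.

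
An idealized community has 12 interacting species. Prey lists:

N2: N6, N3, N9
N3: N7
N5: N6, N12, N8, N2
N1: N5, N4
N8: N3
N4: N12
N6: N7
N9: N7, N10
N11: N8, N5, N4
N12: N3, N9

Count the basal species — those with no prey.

Basal species (no prey listed): N7, N10.
Count: 2.

2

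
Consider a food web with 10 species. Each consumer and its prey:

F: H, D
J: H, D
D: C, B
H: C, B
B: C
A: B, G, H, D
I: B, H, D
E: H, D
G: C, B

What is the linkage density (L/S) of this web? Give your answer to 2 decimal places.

L/S = 2.00

There are L = 20 links among S = 10 species.
L/S = 20/10 = 2.0000 ≈ 2.00.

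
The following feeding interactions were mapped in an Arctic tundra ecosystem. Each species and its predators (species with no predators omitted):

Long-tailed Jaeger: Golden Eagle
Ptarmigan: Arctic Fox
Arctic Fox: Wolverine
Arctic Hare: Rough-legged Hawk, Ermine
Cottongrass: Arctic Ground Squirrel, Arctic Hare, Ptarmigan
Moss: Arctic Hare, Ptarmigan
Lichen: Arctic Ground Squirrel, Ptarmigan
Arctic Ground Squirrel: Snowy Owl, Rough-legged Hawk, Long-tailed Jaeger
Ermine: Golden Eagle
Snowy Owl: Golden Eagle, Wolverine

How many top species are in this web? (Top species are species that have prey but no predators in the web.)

3

Top species (has prey, but nothing eats it): Rough-legged Hawk, Golden Eagle, Wolverine.
Count: 3.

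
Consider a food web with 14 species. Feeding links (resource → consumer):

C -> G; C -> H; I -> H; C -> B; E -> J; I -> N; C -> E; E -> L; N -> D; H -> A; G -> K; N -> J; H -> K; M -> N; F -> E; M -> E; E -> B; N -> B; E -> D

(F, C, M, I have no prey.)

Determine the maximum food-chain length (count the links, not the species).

One longest chain: M → N → J.
It has 3 species and 2 links.

2 links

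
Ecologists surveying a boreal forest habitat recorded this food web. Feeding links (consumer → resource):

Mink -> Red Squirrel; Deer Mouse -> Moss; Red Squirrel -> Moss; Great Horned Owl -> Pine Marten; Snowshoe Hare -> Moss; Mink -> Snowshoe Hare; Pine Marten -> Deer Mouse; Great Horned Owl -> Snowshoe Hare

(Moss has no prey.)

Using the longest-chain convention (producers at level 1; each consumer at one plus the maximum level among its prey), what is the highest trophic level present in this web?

4

Producers (level 1): Moss.
Moss → Deer Mouse → Pine Marten → Great Horned Owl gives Great Horned Owl level 4.
No species has a prey at level 4, so no species reaches level 5.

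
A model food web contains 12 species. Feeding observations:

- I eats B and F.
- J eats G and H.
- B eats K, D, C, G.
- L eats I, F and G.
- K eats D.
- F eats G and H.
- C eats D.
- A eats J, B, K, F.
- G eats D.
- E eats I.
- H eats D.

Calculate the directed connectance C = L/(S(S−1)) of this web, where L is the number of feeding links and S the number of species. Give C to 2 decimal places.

C = 0.17

The web has S = 12 species and L = 22 feeding links.
C = L / (S(S−1)) = 22 / 132 = 0.1667 ≈ 0.17.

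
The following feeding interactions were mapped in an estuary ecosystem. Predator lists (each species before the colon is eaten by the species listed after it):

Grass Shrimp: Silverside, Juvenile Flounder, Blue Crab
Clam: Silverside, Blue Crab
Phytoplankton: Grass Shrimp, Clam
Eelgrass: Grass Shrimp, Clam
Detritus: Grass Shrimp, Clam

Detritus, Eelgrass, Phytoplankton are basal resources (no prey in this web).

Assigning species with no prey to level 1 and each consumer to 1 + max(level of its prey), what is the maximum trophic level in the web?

3

Basal resources (level 1): Detritus, Eelgrass, Phytoplankton.
Detritus → Grass Shrimp → Blue Crab gives Blue Crab level 3.
No species has a prey at level 3, so no species reaches level 4.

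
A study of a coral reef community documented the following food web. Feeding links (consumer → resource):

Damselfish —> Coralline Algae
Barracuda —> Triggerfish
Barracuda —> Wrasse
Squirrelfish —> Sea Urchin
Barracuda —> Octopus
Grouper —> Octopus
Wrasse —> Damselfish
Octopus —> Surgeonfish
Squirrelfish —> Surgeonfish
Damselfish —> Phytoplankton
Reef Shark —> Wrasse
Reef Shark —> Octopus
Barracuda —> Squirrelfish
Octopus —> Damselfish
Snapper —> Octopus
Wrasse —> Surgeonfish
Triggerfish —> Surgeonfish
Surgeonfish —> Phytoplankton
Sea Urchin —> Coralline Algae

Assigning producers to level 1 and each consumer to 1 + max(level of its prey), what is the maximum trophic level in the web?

4

Producers (level 1): Phytoplankton, Coralline Algae.
Phytoplankton → Surgeonfish → Octopus → Reef Shark gives Reef Shark level 4.
No species has a prey at level 4, so no species reaches level 5.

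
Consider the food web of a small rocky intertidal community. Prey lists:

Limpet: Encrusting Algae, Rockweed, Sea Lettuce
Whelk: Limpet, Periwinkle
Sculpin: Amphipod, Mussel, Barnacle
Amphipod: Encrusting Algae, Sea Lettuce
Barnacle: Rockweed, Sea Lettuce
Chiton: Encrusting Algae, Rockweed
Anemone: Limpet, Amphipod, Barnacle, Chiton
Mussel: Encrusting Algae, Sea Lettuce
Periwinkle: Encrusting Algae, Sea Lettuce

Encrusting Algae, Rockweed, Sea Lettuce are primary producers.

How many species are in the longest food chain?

3 species

One longest chain: Encrusting Algae → Limpet → Whelk.
It has 3 species and 2 links.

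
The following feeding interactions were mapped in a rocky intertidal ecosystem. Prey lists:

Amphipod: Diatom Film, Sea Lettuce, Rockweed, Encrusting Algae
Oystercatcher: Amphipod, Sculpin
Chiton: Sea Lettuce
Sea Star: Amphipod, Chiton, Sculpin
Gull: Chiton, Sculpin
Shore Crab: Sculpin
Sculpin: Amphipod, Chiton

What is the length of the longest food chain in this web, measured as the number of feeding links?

3 links

One longest chain: Diatom Film → Amphipod → Sculpin → Sea Star.
It has 4 species and 3 links.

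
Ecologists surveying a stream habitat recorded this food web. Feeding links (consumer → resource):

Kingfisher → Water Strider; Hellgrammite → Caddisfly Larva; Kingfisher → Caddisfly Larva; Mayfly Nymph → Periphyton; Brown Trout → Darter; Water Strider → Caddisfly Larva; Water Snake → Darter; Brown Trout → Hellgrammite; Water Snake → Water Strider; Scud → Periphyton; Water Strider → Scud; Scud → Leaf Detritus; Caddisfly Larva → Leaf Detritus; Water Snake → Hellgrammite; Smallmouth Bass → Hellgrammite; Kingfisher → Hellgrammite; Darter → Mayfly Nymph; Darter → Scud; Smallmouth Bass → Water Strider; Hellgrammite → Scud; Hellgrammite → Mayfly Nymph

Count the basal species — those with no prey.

2

Basal species (no prey listed): Periphyton, Leaf Detritus.
Count: 2.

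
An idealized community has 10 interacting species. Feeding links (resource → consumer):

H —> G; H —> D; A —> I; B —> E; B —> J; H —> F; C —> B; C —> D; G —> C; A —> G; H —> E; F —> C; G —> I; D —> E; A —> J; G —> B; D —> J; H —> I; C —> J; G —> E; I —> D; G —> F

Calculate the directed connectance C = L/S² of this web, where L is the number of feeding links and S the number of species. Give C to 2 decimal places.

C = 0.22

The web has S = 10 species and L = 22 feeding links.
C = L / S² = 22 / 100 = 0.2200 ≈ 0.22.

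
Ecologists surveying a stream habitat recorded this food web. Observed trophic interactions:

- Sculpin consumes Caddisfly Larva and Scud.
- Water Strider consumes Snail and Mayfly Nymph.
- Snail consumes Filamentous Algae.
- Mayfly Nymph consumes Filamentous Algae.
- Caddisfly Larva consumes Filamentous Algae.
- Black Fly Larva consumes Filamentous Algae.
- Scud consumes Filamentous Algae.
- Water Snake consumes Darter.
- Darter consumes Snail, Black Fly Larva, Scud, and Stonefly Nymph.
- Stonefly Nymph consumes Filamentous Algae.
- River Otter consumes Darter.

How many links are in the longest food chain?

One longest chain: Filamentous Algae → Snail → Darter → River Otter.
It has 4 species and 3 links.

3 links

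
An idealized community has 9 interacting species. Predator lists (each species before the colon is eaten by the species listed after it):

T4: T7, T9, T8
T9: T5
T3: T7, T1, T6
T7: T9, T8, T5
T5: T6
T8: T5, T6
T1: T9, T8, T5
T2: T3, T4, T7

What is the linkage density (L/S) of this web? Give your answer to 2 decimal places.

There are L = 19 links among S = 9 species.
L/S = 19/9 = 2.1111 ≈ 2.11.

L/S = 2.11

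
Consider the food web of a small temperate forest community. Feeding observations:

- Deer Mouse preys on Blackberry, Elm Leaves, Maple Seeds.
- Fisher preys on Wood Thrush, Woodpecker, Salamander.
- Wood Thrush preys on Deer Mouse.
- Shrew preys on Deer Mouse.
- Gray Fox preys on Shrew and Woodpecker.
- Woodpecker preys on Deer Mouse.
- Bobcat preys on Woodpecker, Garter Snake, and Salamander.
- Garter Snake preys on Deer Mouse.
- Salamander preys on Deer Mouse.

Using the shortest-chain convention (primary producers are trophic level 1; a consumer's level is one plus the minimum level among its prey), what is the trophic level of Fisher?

Trophic level 4

Blackberry is a producer → level 1.
Deer Mouse eats Blackberry → level 2.
Woodpecker eats Deer Mouse → level 3.
Fisher eats Woodpecker → level 4.
No prey of Fisher is below level 3, so 4 is the minimum.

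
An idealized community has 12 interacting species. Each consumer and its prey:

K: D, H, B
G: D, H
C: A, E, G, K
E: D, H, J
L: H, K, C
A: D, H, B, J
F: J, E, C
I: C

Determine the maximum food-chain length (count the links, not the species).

One longest chain: D → A → C → I.
It has 4 species and 3 links.

3 links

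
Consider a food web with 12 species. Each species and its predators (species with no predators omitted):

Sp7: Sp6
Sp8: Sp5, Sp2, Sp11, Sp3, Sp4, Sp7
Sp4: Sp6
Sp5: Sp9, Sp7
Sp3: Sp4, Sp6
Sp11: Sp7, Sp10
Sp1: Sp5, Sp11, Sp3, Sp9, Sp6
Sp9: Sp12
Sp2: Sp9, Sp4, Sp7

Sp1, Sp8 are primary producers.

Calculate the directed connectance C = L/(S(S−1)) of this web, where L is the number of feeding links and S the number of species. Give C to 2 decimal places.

The web has S = 12 species and L = 23 feeding links.
C = L / (S(S−1)) = 23 / 132 = 0.1742 ≈ 0.17.

C = 0.17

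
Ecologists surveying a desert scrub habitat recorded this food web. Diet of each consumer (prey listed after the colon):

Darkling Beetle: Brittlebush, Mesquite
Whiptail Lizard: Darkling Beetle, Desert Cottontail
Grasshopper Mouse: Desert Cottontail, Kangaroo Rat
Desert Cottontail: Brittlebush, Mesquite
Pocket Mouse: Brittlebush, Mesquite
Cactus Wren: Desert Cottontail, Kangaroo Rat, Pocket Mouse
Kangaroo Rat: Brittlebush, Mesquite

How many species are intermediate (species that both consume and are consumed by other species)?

Intermediate species (has both prey and predators): Darkling Beetle, Desert Cottontail, Kangaroo Rat, Pocket Mouse.
Count: 4.

4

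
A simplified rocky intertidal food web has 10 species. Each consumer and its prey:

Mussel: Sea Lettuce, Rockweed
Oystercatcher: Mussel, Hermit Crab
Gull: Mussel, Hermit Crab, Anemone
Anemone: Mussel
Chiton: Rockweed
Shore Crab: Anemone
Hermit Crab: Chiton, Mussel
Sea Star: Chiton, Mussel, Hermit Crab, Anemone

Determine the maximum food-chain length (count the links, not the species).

One longest chain: Rockweed → Chiton → Hermit Crab → Gull.
It has 4 species and 3 links.

3 links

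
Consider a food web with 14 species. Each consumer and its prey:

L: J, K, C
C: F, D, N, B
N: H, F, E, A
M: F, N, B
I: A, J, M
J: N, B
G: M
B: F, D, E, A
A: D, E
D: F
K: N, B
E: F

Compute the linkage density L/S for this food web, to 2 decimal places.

There are L = 30 links among S = 14 species.
L/S = 30/14 = 2.1429 ≈ 2.14.

L/S = 2.14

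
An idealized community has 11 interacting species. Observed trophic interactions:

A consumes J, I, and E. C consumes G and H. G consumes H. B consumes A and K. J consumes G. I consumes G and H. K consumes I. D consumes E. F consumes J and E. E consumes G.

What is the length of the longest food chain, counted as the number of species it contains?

5 species

One longest chain: H → G → I → K → B.
It has 5 species and 4 links.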